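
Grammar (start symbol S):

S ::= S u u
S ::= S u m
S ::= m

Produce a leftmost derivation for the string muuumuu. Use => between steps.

S => Suu => Sumuu => Suuumuu => muuumuu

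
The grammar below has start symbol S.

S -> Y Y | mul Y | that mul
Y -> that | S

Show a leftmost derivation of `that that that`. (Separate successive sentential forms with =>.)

S => Y Y => S Y => Y Y Y => that Y Y => that that Y => that that that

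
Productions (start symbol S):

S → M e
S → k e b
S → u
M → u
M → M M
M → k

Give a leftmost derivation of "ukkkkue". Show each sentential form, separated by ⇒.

S⇒Me⇒MMe⇒uMe⇒uMMe⇒uMMMe⇒uMMMMe⇒uMMMMMe⇒ukMMMMe⇒ukkMMMe⇒ukkkMMe⇒ukkkkMe⇒ukkkkue

S ⇒ Me   [S → M e]
Me ⇒ MMe   [M → M M]
MMe ⇒ uMe   [M → u]
uMe ⇒ uMMe   [M → M M]
uMMe ⇒ uMMMe   [M → M M]
uMMMe ⇒ uMMMMe   [M → M M]
uMMMMe ⇒ uMMMMMe   [M → M M]
uMMMMMe ⇒ ukMMMMe   [M → k]
ukMMMMe ⇒ ukkMMMe   [M → k]
ukkMMMe ⇒ ukkkMMe   [M → k]
ukkkMMe ⇒ ukkkkMe   [M → k]
ukkkkMe ⇒ ukkkkue   [M → u]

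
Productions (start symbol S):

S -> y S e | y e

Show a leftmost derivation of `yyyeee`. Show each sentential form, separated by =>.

S => ySe   [S -> y S e]
ySe => yySee   [S -> y S e]
yySee => yyyeee   [S -> y e]

S => ySe => yySee => yyyeee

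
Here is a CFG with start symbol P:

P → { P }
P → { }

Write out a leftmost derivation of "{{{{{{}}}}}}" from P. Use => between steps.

P => {P}   [P → { P }]
{P} => {{P}}   [P → { P }]
{{P}} => {{{P}}}   [P → { P }]
{{{P}}} => {{{{P}}}}   [P → { P }]
{{{{P}}}} => {{{{{P}}}}}   [P → { P }]
{{{{{P}}}}} => {{{{{{}}}}}}   [P → { }]

P => {P} => {{P}} => {{{P}}} => {{{{P}}}} => {{{{{P}}}}} => {{{{{{}}}}}}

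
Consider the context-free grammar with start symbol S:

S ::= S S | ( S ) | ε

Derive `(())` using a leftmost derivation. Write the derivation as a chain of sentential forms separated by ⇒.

S ⇒ SS   [S ::= S S]
SS ⇒ SSS   [S ::= S S]
SSS ⇒ SSSS   [S ::= S S]
SSSS ⇒ (S)SSS   [S ::= ( S )]
(S)SSS ⇒ ((S))SSS   [S ::= ( S )]
((S))SSS ⇒ (())SSS   [S ::= ε]
(())SSS ⇒ (())SS   [S ::= ε]
(())SS ⇒ (())S   [S ::= ε]
(())S ⇒ (())   [S ::= ε]

S ⇒ SS ⇒ SSS ⇒ SSSS ⇒ (S)SSS ⇒ ((S))SSS ⇒ (())SSS ⇒ (())SS ⇒ (())S ⇒ (())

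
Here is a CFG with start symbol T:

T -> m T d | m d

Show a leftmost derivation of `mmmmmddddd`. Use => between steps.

T => mTd => mmTdd => mmmTddd => mmmmTdddd => mmmmmddddd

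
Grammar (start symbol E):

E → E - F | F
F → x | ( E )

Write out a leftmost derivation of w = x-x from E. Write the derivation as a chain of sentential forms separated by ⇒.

E ⇒ E-F   [E → E - F]
E-F ⇒ F-F   [E → F]
F-F ⇒ x-F   [F → x]
x-F ⇒ x-x   [F → x]

E ⇒ E-F ⇒ F-F ⇒ x-F ⇒ x-x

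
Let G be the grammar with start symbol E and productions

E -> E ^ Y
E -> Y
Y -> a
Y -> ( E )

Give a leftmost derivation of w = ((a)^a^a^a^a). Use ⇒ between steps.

E⇒Y⇒(E)⇒(E^Y)⇒(E^Y^Y)⇒(E^Y^Y^Y)⇒(E^Y^Y^Y^Y)⇒(Y^Y^Y^Y^Y)⇒((E)^Y^Y^Y^Y)⇒((Y)^Y^Y^Y^Y)⇒((a)^Y^Y^Y^Y)⇒((a)^a^Y^Y^Y)⇒((a)^a^a^Y^Y)⇒((a)^a^a^a^Y)⇒((a)^a^a^a^a)

E ⇒ Y   [E -> Y]
Y ⇒ (E)   [Y -> ( E )]
(E) ⇒ (E^Y)   [E -> E ^ Y]
(E^Y) ⇒ (E^Y^Y)   [E -> E ^ Y]
(E^Y^Y) ⇒ (E^Y^Y^Y)   [E -> E ^ Y]
(E^Y^Y^Y) ⇒ (E^Y^Y^Y^Y)   [E -> E ^ Y]
(E^Y^Y^Y^Y) ⇒ (Y^Y^Y^Y^Y)   [E -> Y]
(Y^Y^Y^Y^Y) ⇒ ((E)^Y^Y^Y^Y)   [Y -> ( E )]
((E)^Y^Y^Y^Y) ⇒ ((Y)^Y^Y^Y^Y)   [E -> Y]
((Y)^Y^Y^Y^Y) ⇒ ((a)^Y^Y^Y^Y)   [Y -> a]
((a)^Y^Y^Y^Y) ⇒ ((a)^a^Y^Y^Y)   [Y -> a]
((a)^a^Y^Y^Y) ⇒ ((a)^a^a^Y^Y)   [Y -> a]
((a)^a^a^Y^Y) ⇒ ((a)^a^a^a^Y)   [Y -> a]
((a)^a^a^a^Y) ⇒ ((a)^a^a^a^a)   [Y -> a]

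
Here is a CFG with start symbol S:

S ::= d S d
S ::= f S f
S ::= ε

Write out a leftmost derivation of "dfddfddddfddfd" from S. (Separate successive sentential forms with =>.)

S => dSd   [S ::= d S d]
dSd => dfSfd   [S ::= f S f]
dfSfd => dfdSdfd   [S ::= d S d]
dfdSdfd => dfddSddfd   [S ::= d S d]
dfddSddfd => dfddfSfddfd   [S ::= f S f]
dfddfSfddfd => dfddfdSdfddfd   [S ::= d S d]
dfddfdSdfddfd => dfddfddSddfddfd   [S ::= d S d]
dfddfddSddfddfd => dfddfddddfddfd   [S ::= ε]

S=>dSd=>dfSfd=>dfdSdfd=>dfddSddfd=>dfddfSfddfd=>dfddfdSdfddfd=>dfddfddSddfddfd=>dfddfddddfddfd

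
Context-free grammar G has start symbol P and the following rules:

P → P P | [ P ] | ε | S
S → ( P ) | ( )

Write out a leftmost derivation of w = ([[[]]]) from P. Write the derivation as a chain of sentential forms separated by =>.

P => PP   [P → P P]
PP => PPP   [P → P P]
PPP => SPP   [P → S]
SPP => (P)PP   [S → ( P )]
(P)PP => (PP)PP   [P → P P]
(PP)PP => ([P]P)PP   [P → [ P ]]
([P]P)PP => ([[P]]P)PP   [P → [ P ]]
([[P]]P)PP => ([[[P]]]P)PP   [P → [ P ]]
([[[P]]]P)PP => ([[[]]]P)PP   [P → ε]
([[[]]]P)PP => ([[[]]])PP   [P → ε]
([[[]]])PP => ([[[]]])P   [P → ε]
([[[]]])P => ([[[]]])   [P → ε]

P => PP => PPP => SPP => (P)PP => (PP)PP => ([P]P)PP => ([[P]]P)PP => ([[[P]]]P)PP => ([[[]]]P)PP => ([[[]]])PP => ([[[]]])P => ([[[]]])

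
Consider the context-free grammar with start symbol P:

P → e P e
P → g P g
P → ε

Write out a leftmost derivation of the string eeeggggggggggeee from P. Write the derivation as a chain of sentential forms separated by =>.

P => ePe   [P → e P e]
ePe => eePee   [P → e P e]
eePee => eeePeee   [P → e P e]
eeePeee => eeegPgeee   [P → g P g]
eeegPgeee => eeeggPggeee   [P → g P g]
eeeggPggeee => eeegggPgggeee   [P → g P g]
eeegggPgggeee => eeeggggPggggeee   [P → g P g]
eeeggggPggggeee => eeegggggPgggggeee   [P → g P g]
eeegggggPgggggeee => eeeggggggggggeee   [P → ε]

P=>ePe=>eePee=>eeePeee=>eeegPgeee=>eeeggPggeee=>eeegggPgggeee=>eeeggggPggggeee=>eeegggggPgggggeee=>eeeggggggggggeee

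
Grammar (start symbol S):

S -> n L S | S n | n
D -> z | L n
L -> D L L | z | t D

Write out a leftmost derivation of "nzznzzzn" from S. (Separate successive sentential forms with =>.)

S => nLS => nDLLS => nzLLS => nzDLLLS => nzLnLLLS => nzznLLLS => nzznzLLS => nzznzzLS => nzznzzzS => nzznzzzn

S => nLS   [S -> n L S]
nLS => nDLLS   [L -> D L L]
nDLLS => nzLLS   [D -> z]
nzLLS => nzDLLLS   [L -> D L L]
nzDLLLS => nzLnLLLS   [D -> L n]
nzLnLLLS => nzznLLLS   [L -> z]
nzznLLLS => nzznzLLS   [L -> z]
nzznzLLS => nzznzzLS   [L -> z]
nzznzzLS => nzznzzzS   [L -> z]
nzznzzzS => nzznzzzn   [S -> n]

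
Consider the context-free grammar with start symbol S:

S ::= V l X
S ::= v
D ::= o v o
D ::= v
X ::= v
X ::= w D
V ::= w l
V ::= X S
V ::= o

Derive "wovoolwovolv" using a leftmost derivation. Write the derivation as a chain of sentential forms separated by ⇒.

S ⇒ VlX   [S ::= V l X]
VlX ⇒ XSlX   [V ::= X S]
XSlX ⇒ wDSlX   [X ::= w D]
wDSlX ⇒ wovoSlX   [D ::= o v o]
wovoSlX ⇒ wovoVlXlX   [S ::= V l X]
wovoVlXlX ⇒ wovoolXlX   [V ::= o]
wovoolXlX ⇒ wovoolwDlX   [X ::= w D]
wovoolwDlX ⇒ wovoolwovolX   [D ::= o v o]
wovoolwovolX ⇒ wovoolwovolv   [X ::= v]

S ⇒ VlX ⇒ XSlX ⇒ wDSlX ⇒ wovoSlX ⇒ wovoVlXlX ⇒ wovoolXlX ⇒ wovoolwDlX ⇒ wovoolwovolX ⇒ wovoolwovolv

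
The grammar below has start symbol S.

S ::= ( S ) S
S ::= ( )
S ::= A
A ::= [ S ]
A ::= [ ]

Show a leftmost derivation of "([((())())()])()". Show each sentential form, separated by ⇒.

S⇒(S)S⇒(A)S⇒([S])S⇒([(S)S])S⇒([((S)S)S])S⇒([((())S)S])S⇒([((())())S])S⇒([((())())()])S⇒([((())())()])()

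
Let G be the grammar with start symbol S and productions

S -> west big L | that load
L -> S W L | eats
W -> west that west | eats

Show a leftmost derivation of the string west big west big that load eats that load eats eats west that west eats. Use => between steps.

S => west big L   [S -> west big L]
west big L => west big S W L   [L -> S W L]
west big S W L => west big west big L W L   [S -> west big L]
west big west big L W L => west big west big S W L W L   [L -> S W L]
west big west big S W L W L => west big west big that load W L W L   [S -> that load]
west big west big that load W L W L => west big west big that load eats L W L   [W -> eats]
west big west big that load eats L W L => west big west big that load eats S W L W L   [L -> S W L]
west big west big that load eats S W L W L => west big west big that load eats that load W L W L   [S -> that load]
west big west big that load eats that load W L W L => west big west big that load eats that load eats L W L   [W -> eats]
west big west big that load eats that load eats L W L => west big west big that load eats that load eats eats W L   [L -> eats]
west big west big that load eats that load eats eats W L => west big west big that load eats that load eats eats west that west L   [W -> west that west]
west big west big that load eats that load eats eats west that west L => west big west big that load eats that load eats eats west that west eats   [L -> eats]

S => west big L => west big S W L => west big west big L W L => west big west big S W L W L => west big west big that load W L W L => west big west big that load eats L W L => west big west big that load eats S W L W L => west big west big that load eats that load W L W L => west big west big that load eats that load eats L W L => west big west big that load eats that load eats eats W L => west big west big that load eats that load eats eats west that west L => west big west big that load eats that load eats eats west that west eats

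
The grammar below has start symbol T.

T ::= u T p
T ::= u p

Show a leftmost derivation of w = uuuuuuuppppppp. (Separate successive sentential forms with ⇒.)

T ⇒ uTp ⇒ uuTpp ⇒ uuuTppp ⇒ uuuuTpppp ⇒ uuuuuTppppp ⇒ uuuuuuTpppppp ⇒ uuuuuuuppppppp

T ⇒ uTp   [T ::= u T p]
uTp ⇒ uuTpp   [T ::= u T p]
uuTpp ⇒ uuuTppp   [T ::= u T p]
uuuTppp ⇒ uuuuTpppp   [T ::= u T p]
uuuuTpppp ⇒ uuuuuTppppp   [T ::= u T p]
uuuuuTppppp ⇒ uuuuuuTpppppp   [T ::= u T p]
uuuuuuTpppppp ⇒ uuuuuuuppppppp   [T ::= u p]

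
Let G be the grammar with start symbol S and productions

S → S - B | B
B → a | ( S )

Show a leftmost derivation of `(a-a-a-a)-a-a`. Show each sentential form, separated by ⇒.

S ⇒ S-B   [S → S - B]
S-B ⇒ S-B-B   [S → S - B]
S-B-B ⇒ B-B-B   [S → B]
B-B-B ⇒ (S)-B-B   [B → ( S )]
(S)-B-B ⇒ (S-B)-B-B   [S → S - B]
(S-B)-B-B ⇒ (S-B-B)-B-B   [S → S - B]
(S-B-B)-B-B ⇒ (S-B-B-B)-B-B   [S → S - B]
(S-B-B-B)-B-B ⇒ (B-B-B-B)-B-B   [S → B]
(B-B-B-B)-B-B ⇒ (a-B-B-B)-B-B   [B → a]
(a-B-B-B)-B-B ⇒ (a-a-B-B)-B-B   [B → a]
(a-a-B-B)-B-B ⇒ (a-a-a-B)-B-B   [B → a]
(a-a-a-B)-B-B ⇒ (a-a-a-a)-B-B   [B → a]
(a-a-a-a)-B-B ⇒ (a-a-a-a)-a-B   [B → a]
(a-a-a-a)-a-B ⇒ (a-a-a-a)-a-a   [B → a]

S ⇒ S-B ⇒ S-B-B ⇒ B-B-B ⇒ (S)-B-B ⇒ (S-B)-B-B ⇒ (S-B-B)-B-B ⇒ (S-B-B-B)-B-B ⇒ (B-B-B-B)-B-B ⇒ (a-B-B-B)-B-B ⇒ (a-a-B-B)-B-B ⇒ (a-a-a-B)-B-B ⇒ (a-a-a-a)-B-B ⇒ (a-a-a-a)-a-B ⇒ (a-a-a-a)-a-a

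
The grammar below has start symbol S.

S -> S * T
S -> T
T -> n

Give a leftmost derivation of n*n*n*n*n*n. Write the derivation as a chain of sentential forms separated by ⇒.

S ⇒ S*T   [S -> S * T]
S*T ⇒ S*T*T   [S -> S * T]
S*T*T ⇒ S*T*T*T   [S -> S * T]
S*T*T*T ⇒ S*T*T*T*T   [S -> S * T]
S*T*T*T*T ⇒ S*T*T*T*T*T   [S -> S * T]
S*T*T*T*T*T ⇒ T*T*T*T*T*T   [S -> T]
T*T*T*T*T*T ⇒ n*T*T*T*T*T   [T -> n]
n*T*T*T*T*T ⇒ n*n*T*T*T*T   [T -> n]
n*n*T*T*T*T ⇒ n*n*n*T*T*T   [T -> n]
n*n*n*T*T*T ⇒ n*n*n*n*T*T   [T -> n]
n*n*n*n*T*T ⇒ n*n*n*n*n*T   [T -> n]
n*n*n*n*n*T ⇒ n*n*n*n*n*n   [T -> n]

S ⇒ S*T ⇒ S*T*T ⇒ S*T*T*T ⇒ S*T*T*T*T ⇒ S*T*T*T*T*T ⇒ T*T*T*T*T*T ⇒ n*T*T*T*T*T ⇒ n*n*T*T*T*T ⇒ n*n*n*T*T*T ⇒ n*n*n*n*T*T ⇒ n*n*n*n*n*T ⇒ n*n*n*n*n*n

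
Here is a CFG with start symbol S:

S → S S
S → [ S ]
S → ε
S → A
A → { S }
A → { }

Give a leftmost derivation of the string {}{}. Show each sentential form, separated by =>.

S => SS   [S → S S]
SS => SSS   [S → S S]
SSS => SSSS   [S → S S]
SSSS => ASSS   [S → A]
ASSS => {}SSS   [A → { }]
{}SSS => {}SSSS   [S → S S]
{}SSSS => {}ASSS   [S → A]
{}ASSS => {}{S}SSS   [A → { S }]
{}{S}SSS => {}{}SSS   [S → ε]
{}{}SSS => {}{}SS   [S → ε]
{}{}SS => {}{}S   [S → ε]
{}{}S => {}{}   [S → ε]

S => SS => SSS => SSSS => ASSS => {}SSS => {}SSSS => {}ASSS => {}{S}SSS => {}{}SSS => {}{}SS => {}{}S => {}{}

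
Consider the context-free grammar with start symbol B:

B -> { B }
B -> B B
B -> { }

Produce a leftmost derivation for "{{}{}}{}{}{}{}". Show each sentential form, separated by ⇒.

B⇒BB⇒BBB⇒BBBB⇒BBBBB⇒{B}BBBB⇒{BB}BBBB⇒{{}B}BBBB⇒{{}{}}BBBB⇒{{}{}}{}BBB⇒{{}{}}{}{}BB⇒{{}{}}{}{}{}B⇒{{}{}}{}{}{}{}

B ⇒ BB   [B -> B B]
BB ⇒ BBB   [B -> B B]
BBB ⇒ BBBB   [B -> B B]
BBBB ⇒ BBBBB   [B -> B B]
BBBBB ⇒ {B}BBBB   [B -> { B }]
{B}BBBB ⇒ {BB}BBBB   [B -> B B]
{BB}BBBB ⇒ {{}B}BBBB   [B -> { }]
{{}B}BBBB ⇒ {{}{}}BBBB   [B -> { }]
{{}{}}BBBB ⇒ {{}{}}{}BBB   [B -> { }]
{{}{}}{}BBB ⇒ {{}{}}{}{}BB   [B -> { }]
{{}{}}{}{}BB ⇒ {{}{}}{}{}{}B   [B -> { }]
{{}{}}{}{}{}B ⇒ {{}{}}{}{}{}{}   [B -> { }]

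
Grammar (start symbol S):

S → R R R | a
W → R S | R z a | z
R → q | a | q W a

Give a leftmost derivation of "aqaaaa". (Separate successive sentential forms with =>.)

S => RRR   [S → R R R]
RRR => aRR   [R → a]
aRR => aqWaR   [R → q W a]
aqWaR => aqRSaR   [W → R S]
aqRSaR => aqaSaR   [R → a]
aqaSaR => aqaaaR   [S → a]
aqaaaR => aqaaaa   [R → a]

S => RRR => aRR => aqWaR => aqRSaR => aqaSaR => aqaaaR => aqaaaa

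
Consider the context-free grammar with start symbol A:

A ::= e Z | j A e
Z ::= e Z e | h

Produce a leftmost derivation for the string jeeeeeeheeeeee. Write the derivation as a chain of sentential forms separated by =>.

A => jAe   [A ::= j A e]
jAe => jeZe   [A ::= e Z]
jeZe => jeeZee   [Z ::= e Z e]
jeeZee => jeeeZeee   [Z ::= e Z e]
jeeeZeee => jeeeeZeeee   [Z ::= e Z e]
jeeeeZeeee => jeeeeeZeeeee   [Z ::= e Z e]
jeeeeeZeeeee => jeeeeeeZeeeeee   [Z ::= e Z e]
jeeeeeeZeeeeee => jeeeeeeheeeeee   [Z ::= h]

A=>jAe=>jeZe=>jeeZee=>jeeeZeee=>jeeeeZeeee=>jeeeeeZeeeee=>jeeeeeeZeeeeee=>jeeeeeeheeeeee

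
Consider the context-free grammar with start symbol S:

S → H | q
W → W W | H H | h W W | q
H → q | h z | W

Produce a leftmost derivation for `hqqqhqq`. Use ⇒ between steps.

S⇒H⇒W⇒WW⇒hWWW⇒hHHWW⇒hqHWW⇒hqWWW⇒hqqWW⇒hqqqW⇒hqqqhWW⇒hqqqhqW⇒hqqqhqq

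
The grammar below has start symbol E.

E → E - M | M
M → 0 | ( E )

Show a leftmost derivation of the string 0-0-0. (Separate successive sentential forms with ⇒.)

E ⇒ E-M   [E → E - M]
E-M ⇒ E-M-M   [E → E - M]
E-M-M ⇒ M-M-M   [E → M]
M-M-M ⇒ 0-M-M   [M → 0]
0-M-M ⇒ 0-0-M   [M → 0]
0-0-M ⇒ 0-0-0   [M → 0]

E⇒E-M⇒E-M-M⇒M-M-M⇒0-M-M⇒0-0-M⇒0-0-0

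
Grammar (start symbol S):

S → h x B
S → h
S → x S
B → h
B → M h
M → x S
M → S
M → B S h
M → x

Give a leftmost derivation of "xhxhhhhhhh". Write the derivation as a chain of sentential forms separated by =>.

S=>xS=>xhxB=>xhxMh=>xhxBShh=>xhxMhShh=>xhxBShhShh=>xhxhShhShh=>xhxhhhhShh=>xhxhhhhhhh

S => xS   [S → x S]
xS => xhxB   [S → h x B]
xhxB => xhxMh   [B → M h]
xhxMh => xhxBShh   [M → B S h]
xhxBShh => xhxMhShh   [B → M h]
xhxMhShh => xhxBShhShh   [M → B S h]
xhxBShhShh => xhxhShhShh   [B → h]
xhxhShhShh => xhxhhhhShh   [S → h]
xhxhhhhShh => xhxhhhhhhh   [S → h]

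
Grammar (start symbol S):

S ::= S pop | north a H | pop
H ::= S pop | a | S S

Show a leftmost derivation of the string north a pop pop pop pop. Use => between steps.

S => S pop => north a H pop => north a S S pop => north a pop S pop => north a pop S pop pop => north a pop pop pop pop

S => S pop   [S ::= S pop]
S pop => north a H pop   [S ::= north a H]
north a H pop => north a S S pop   [H ::= S S]
north a S S pop => north a pop S pop   [S ::= pop]
north a pop S pop => north a pop S pop pop   [S ::= S pop]
north a pop S pop pop => north a pop pop pop pop   [S ::= pop]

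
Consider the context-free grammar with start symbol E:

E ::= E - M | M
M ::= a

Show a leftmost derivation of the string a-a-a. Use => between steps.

E => E-M => E-M-M => M-M-M => a-M-M => a-a-M => a-a-a

E => E-M   [E ::= E - M]
E-M => E-M-M   [E ::= E - M]
E-M-M => M-M-M   [E ::= M]
M-M-M => a-M-M   [M ::= a]
a-M-M => a-a-M   [M ::= a]
a-a-M => a-a-a   [M ::= a]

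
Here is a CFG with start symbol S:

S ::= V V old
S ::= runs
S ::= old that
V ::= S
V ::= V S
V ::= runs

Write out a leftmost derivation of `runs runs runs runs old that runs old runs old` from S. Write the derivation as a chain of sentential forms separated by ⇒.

S ⇒ V V old ⇒ runs V old ⇒ runs V S old ⇒ runs S S old ⇒ runs V V old S old ⇒ runs V S V old S old ⇒ runs V S S V old S old ⇒ runs V S S S V old S old ⇒ runs runs S S S V old S old ⇒ runs runs runs S S V old S old ⇒ runs runs runs runs S V old S old ⇒ runs runs runs runs old that V old S old ⇒ runs runs runs runs old that runs old S old ⇒ runs runs runs runs old that runs old runs old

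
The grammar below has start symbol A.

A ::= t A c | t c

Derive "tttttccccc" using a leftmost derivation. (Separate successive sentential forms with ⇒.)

A ⇒ tAc   [A ::= t A c]
tAc ⇒ ttAcc   [A ::= t A c]
ttAcc ⇒ tttAccc   [A ::= t A c]
tttAccc ⇒ ttttAcccc   [A ::= t A c]
ttttAcccc ⇒ tttttccccc   [A ::= t c]

A ⇒ tAc ⇒ ttAcc ⇒ tttAccc ⇒ ttttAcccc ⇒ tttttccccc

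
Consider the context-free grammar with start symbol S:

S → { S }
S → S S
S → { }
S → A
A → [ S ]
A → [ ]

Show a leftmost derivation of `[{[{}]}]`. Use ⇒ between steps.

S ⇒ A   [S → A]
A ⇒ [S]   [A → [ S ]]
[S] ⇒ [{S}]   [S → { S }]
[{S}] ⇒ [{A}]   [S → A]
[{A}] ⇒ [{[S]}]   [A → [ S ]]
[{[S]}] ⇒ [{[{}]}]   [S → { }]

S ⇒ A ⇒ [S] ⇒ [{S}] ⇒ [{A}] ⇒ [{[S]}] ⇒ [{[{}]}]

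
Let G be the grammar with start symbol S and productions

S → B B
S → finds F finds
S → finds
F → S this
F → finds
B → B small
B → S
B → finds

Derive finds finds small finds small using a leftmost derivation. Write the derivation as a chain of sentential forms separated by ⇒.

S ⇒ B B ⇒ finds B ⇒ finds S ⇒ finds B B ⇒ finds B small B ⇒ finds finds small B ⇒ finds finds small B small ⇒ finds finds small S small ⇒ finds finds small finds small

S ⇒ B B   [S → B B]
B B ⇒ finds B   [B → finds]
finds B ⇒ finds S   [B → S]
finds S ⇒ finds B B   [S → B B]
finds B B ⇒ finds B small B   [B → B small]
finds B small B ⇒ finds finds small B   [B → finds]
finds finds small B ⇒ finds finds small B small   [B → B small]
finds finds small B small ⇒ finds finds small S small   [B → S]
finds finds small S small ⇒ finds finds small finds small   [S → finds]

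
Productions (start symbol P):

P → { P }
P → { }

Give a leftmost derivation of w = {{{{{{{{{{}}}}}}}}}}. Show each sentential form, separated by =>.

P => {P}   [P → { P }]
{P} => {{P}}   [P → { P }]
{{P}} => {{{P}}}   [P → { P }]
{{{P}}} => {{{{P}}}}   [P → { P }]
{{{{P}}}} => {{{{{P}}}}}   [P → { P }]
{{{{{P}}}}} => {{{{{{P}}}}}}   [P → { P }]
{{{{{{P}}}}}} => {{{{{{{P}}}}}}}   [P → { P }]
{{{{{{{P}}}}}}} => {{{{{{{{P}}}}}}}}   [P → { P }]
{{{{{{{{P}}}}}}}} => {{{{{{{{{P}}}}}}}}}   [P → { P }]
{{{{{{{{{P}}}}}}}}} => {{{{{{{{{{}}}}}}}}}}   [P → { }]

P => {P} => {{P}} => {{{P}}} => {{{{P}}}} => {{{{{P}}}}} => {{{{{{P}}}}}} => {{{{{{{P}}}}}}} => {{{{{{{{P}}}}}}}} => {{{{{{{{{P}}}}}}}}} => {{{{{{{{{{}}}}}}}}}}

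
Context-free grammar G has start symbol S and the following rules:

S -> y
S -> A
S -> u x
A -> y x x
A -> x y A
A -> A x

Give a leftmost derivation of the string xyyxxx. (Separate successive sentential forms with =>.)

S => A   [S -> A]
A => xyA   [A -> x y A]
xyA => xyAx   [A -> A x]
xyAx => xyyxxx   [A -> y x x]

S=>A=>xyA=>xyAx=>xyyxxx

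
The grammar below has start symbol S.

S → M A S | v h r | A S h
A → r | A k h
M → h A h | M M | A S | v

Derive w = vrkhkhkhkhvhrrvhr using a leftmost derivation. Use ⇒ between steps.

S ⇒ MAS ⇒ MMAS ⇒ vMAS ⇒ vASAS ⇒ vAkhSAS ⇒ vAkhkhSAS ⇒ vAkhkhkhSAS ⇒ vAkhkhkhkhSAS ⇒ vrkhkhkhkhSAS ⇒ vrkhkhkhkhvhrAS ⇒ vrkhkhkhkhvhrrS ⇒ vrkhkhkhkhvhrrvhr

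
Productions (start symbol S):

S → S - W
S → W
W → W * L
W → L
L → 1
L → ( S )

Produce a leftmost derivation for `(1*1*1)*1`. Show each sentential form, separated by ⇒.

S ⇒ W   [S → W]
W ⇒ W*L   [W → W * L]
W*L ⇒ L*L   [W → L]
L*L ⇒ (S)*L   [L → ( S )]
(S)*L ⇒ (W)*L   [S → W]
(W)*L ⇒ (W*L)*L   [W → W * L]
(W*L)*L ⇒ (W*L*L)*L   [W → W * L]
(W*L*L)*L ⇒ (L*L*L)*L   [W → L]
(L*L*L)*L ⇒ (1*L*L)*L   [L → 1]
(1*L*L)*L ⇒ (1*1*L)*L   [L → 1]
(1*1*L)*L ⇒ (1*1*1)*L   [L → 1]
(1*1*1)*L ⇒ (1*1*1)*1   [L → 1]

S ⇒ W ⇒ W*L ⇒ L*L ⇒ (S)*L ⇒ (W)*L ⇒ (W*L)*L ⇒ (W*L*L)*L ⇒ (L*L*L)*L ⇒ (1*L*L)*L ⇒ (1*1*L)*L ⇒ (1*1*1)*L ⇒ (1*1*1)*1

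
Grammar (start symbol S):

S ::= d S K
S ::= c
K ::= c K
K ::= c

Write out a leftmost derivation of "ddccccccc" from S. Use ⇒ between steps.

S ⇒ dSK   [S ::= d S K]
dSK ⇒ ddSKK   [S ::= d S K]
ddSKK ⇒ ddcKK   [S ::= c]
ddcKK ⇒ ddccKK   [K ::= c K]
ddccKK ⇒ ddcccKK   [K ::= c K]
ddcccKK ⇒ ddccccK   [K ::= c]
ddccccK ⇒ ddcccccK   [K ::= c K]
ddcccccK ⇒ ddccccccK   [K ::= c K]
ddccccccK ⇒ ddccccccc   [K ::= c]

S ⇒ dSK ⇒ ddSKK ⇒ ddcKK ⇒ ddccKK ⇒ ddcccKK ⇒ ddccccK ⇒ ddcccccK ⇒ ddccccccK ⇒ ddccccccc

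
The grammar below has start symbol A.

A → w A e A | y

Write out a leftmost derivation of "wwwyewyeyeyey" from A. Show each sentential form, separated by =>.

A=>wAeA=>wwAeAeA=>wwwAeAeAeA=>wwwyeAeAeA=>wwwyewAeAeAeA=>wwwyewyeAeAeA=>wwwyewyeyeAeA=>wwwyewyeyeyeA=>wwwyewyeyeyey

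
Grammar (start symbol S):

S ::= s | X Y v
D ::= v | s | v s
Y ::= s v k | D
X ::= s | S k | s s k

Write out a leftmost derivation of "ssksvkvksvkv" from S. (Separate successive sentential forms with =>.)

S => XYv   [S ::= X Y v]
XYv => SkYv   [X ::= S k]
SkYv => XYvkYv   [S ::= X Y v]
XYvkYv => sskYvkYv   [X ::= s s k]
sskYvkYv => ssksvkvkYv   [Y ::= s v k]
ssksvkvkYv => ssksvkvksvkv   [Y ::= s v k]

S=>XYv=>SkYv=>XYvkYv=>sskYvkYv=>ssksvkvkYv=>ssksvkvksvkv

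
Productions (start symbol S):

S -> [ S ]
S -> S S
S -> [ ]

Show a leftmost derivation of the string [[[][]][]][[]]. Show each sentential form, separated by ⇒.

S ⇒ SS   [S -> S S]
SS ⇒ [S]S   [S -> [ S ]]
[S]S ⇒ [SS]S   [S -> S S]
[SS]S ⇒ [[S]S]S   [S -> [ S ]]
[[S]S]S ⇒ [[SS]S]S   [S -> S S]
[[SS]S]S ⇒ [[[]S]S]S   [S -> [ ]]
[[[]S]S]S ⇒ [[[][]]S]S   [S -> [ ]]
[[[][]]S]S ⇒ [[[][]][]]S   [S -> [ ]]
[[[][]][]]S ⇒ [[[][]][]][S]   [S -> [ S ]]
[[[][]][]][S] ⇒ [[[][]][]][[]]   [S -> [ ]]

S ⇒ SS ⇒ [S]S ⇒ [SS]S ⇒ [[S]S]S ⇒ [[SS]S]S ⇒ [[[]S]S]S ⇒ [[[][]]S]S ⇒ [[[][]][]]S ⇒ [[[][]][]][S] ⇒ [[[][]][]][[]]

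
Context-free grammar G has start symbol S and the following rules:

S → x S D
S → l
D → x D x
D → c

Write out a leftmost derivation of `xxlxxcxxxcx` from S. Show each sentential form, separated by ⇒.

S ⇒ xSD   [S → x S D]
xSD ⇒ xxSDD   [S → x S D]
xxSDD ⇒ xxlDD   [S → l]
xxlDD ⇒ xxlxDxD   [D → x D x]
xxlxDxD ⇒ xxlxxDxxD   [D → x D x]
xxlxxDxxD ⇒ xxlxxcxxD   [D → c]
xxlxxcxxD ⇒ xxlxxcxxxDx   [D → x D x]
xxlxxcxxxDx ⇒ xxlxxcxxxcx   [D → c]

S⇒xSD⇒xxSDD⇒xxlDD⇒xxlxDxD⇒xxlxxDxxD⇒xxlxxcxxD⇒xxlxxcxxxDx⇒xxlxxcxxxcx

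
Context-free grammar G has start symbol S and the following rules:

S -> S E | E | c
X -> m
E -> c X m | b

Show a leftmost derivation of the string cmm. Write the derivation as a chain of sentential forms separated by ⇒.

S ⇒ E ⇒ cXm ⇒ cmm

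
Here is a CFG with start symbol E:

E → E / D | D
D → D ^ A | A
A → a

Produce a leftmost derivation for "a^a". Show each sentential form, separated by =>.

E => D => D^A => A^A => a^A => a^a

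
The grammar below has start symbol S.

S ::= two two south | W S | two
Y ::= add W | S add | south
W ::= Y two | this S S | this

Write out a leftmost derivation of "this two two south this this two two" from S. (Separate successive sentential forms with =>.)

S => W S => this S S S => this two two south S S => this two two south W S S => this two two south this S S => this two two south this W S S => this two two south this this S S => this two two south this this two S => this two two south this this two two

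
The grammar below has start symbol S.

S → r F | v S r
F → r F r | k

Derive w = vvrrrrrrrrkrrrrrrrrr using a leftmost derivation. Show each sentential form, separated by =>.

S => vSr => vvSrr => vvrFrr => vvrrFrrr => vvrrrFrrrr => vvrrrrFrrrrr => vvrrrrrFrrrrrr => vvrrrrrrFrrrrrrr => vvrrrrrrrFrrrrrrrr => vvrrrrrrrrFrrrrrrrrr => vvrrrrrrrrkrrrrrrrrr

S => vSr   [S → v S r]
vSr => vvSrr   [S → v S r]
vvSrr => vvrFrr   [S → r F]
vvrFrr => vvrrFrrr   [F → r F r]
vvrrFrrr => vvrrrFrrrr   [F → r F r]
vvrrrFrrrr => vvrrrrFrrrrr   [F → r F r]
vvrrrrFrrrrr => vvrrrrrFrrrrrr   [F → r F r]
vvrrrrrFrrrrrr => vvrrrrrrFrrrrrrr   [F → r F r]
vvrrrrrrFrrrrrrr => vvrrrrrrrFrrrrrrrr   [F → r F r]
vvrrrrrrrFrrrrrrrr => vvrrrrrrrrFrrrrrrrrr   [F → r F r]
vvrrrrrrrrFrrrrrrrrr => vvrrrrrrrrkrrrrrrrrr   [F → k]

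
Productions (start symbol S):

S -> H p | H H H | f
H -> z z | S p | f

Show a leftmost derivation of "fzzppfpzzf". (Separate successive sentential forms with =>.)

S => HHH   [S -> H H H]
HHH => SpHH   [H -> S p]
SpHH => HHHpHH   [S -> H H H]
HHHpHH => fHHpHH   [H -> f]
fHHpHH => fSpHpHH   [H -> S p]
fSpHpHH => fHppHpHH   [S -> H p]
fHppHpHH => fzzppHpHH   [H -> z z]
fzzppHpHH => fzzppfpHH   [H -> f]
fzzppfpHH => fzzppfpzzH   [H -> z z]
fzzppfpzzH => fzzppfpzzf   [H -> f]

S => HHH => SpHH => HHHpHH => fHHpHH => fSpHpHH => fHppHpHH => fzzppHpHH => fzzppfpHH => fzzppfpzzH => fzzppfpzzf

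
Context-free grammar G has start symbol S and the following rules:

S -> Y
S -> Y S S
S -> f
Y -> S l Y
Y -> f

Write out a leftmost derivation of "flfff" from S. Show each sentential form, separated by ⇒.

S ⇒ YSS ⇒ SlYSS ⇒ flYSS ⇒ flfSS ⇒ flffS ⇒ flfff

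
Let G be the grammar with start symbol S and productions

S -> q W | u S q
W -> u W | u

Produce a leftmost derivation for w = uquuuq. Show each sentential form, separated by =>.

S => uSq => uqWq => uquWq => uquuWq => uquuuq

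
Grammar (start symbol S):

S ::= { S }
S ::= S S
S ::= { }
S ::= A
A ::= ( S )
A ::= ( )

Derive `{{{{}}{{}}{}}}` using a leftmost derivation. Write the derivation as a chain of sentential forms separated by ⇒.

S ⇒ {S} ⇒ {{S}} ⇒ {{SS}} ⇒ {{SSS}} ⇒ {{{S}SS}} ⇒ {{{{}}SS}} ⇒ {{{{}}{S}S}} ⇒ {{{{}}{{}}S}} ⇒ {{{{}}{{}}{}}}

S ⇒ {S}   [S ::= { S }]
{S} ⇒ {{S}}   [S ::= { S }]
{{S}} ⇒ {{SS}}   [S ::= S S]
{{SS}} ⇒ {{SSS}}   [S ::= S S]
{{SSS}} ⇒ {{{S}SS}}   [S ::= { S }]
{{{S}SS}} ⇒ {{{{}}SS}}   [S ::= { }]
{{{{}}SS}} ⇒ {{{{}}{S}S}}   [S ::= { S }]
{{{{}}{S}S}} ⇒ {{{{}}{{}}S}}   [S ::= { }]
{{{{}}{{}}S}} ⇒ {{{{}}{{}}{}}}   [S ::= { }]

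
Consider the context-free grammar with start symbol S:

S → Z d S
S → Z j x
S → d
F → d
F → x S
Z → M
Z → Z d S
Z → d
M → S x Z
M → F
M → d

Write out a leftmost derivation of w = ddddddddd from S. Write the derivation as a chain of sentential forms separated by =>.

S => ZdS => ZdSdS => ZdSdSdS => ZdSdSdSdS => ddSdSdSdS => ddddSdSdS => ddddddSdS => ddddddddS => ddddddddd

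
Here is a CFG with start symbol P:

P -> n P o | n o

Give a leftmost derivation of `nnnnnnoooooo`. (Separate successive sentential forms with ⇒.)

P ⇒ nPo ⇒ nnPoo ⇒ nnnPooo ⇒ nnnnPoooo ⇒ nnnnnPooooo ⇒ nnnnnnoooooo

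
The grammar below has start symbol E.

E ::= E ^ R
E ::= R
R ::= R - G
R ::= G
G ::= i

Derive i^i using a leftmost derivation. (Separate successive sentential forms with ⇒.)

E ⇒ E^R   [E ::= E ^ R]
E^R ⇒ R^R   [E ::= R]
R^R ⇒ G^R   [R ::= G]
G^R ⇒ i^R   [G ::= i]
i^R ⇒ i^G   [R ::= G]
i^G ⇒ i^i   [G ::= i]

E ⇒ E^R ⇒ R^R ⇒ G^R ⇒ i^R ⇒ i^G ⇒ i^i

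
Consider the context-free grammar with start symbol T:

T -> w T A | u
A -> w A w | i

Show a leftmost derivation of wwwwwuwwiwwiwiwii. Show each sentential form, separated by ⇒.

T ⇒ wTA ⇒ wwTAA ⇒ wwwTAAA ⇒ wwwwTAAAA ⇒ wwwwwTAAAAA ⇒ wwwwwuAAAAA ⇒ wwwwwuwAwAAAA ⇒ wwwwwuwwAwwAAAA ⇒ wwwwwuwwiwwAAAA ⇒ wwwwwuwwiwwiAAA ⇒ wwwwwuwwiwwiwAwAA ⇒ wwwwwuwwiwwiwiwAA ⇒ wwwwwuwwiwwiwiwiA ⇒ wwwwwuwwiwwiwiwii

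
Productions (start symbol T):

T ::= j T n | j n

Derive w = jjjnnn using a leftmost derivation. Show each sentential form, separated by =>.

T => jTn => jjTnn => jjjnnn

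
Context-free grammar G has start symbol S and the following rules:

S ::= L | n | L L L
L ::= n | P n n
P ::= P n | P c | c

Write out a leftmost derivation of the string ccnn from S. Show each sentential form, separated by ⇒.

S⇒L⇒Pnn⇒Pcnn⇒ccnn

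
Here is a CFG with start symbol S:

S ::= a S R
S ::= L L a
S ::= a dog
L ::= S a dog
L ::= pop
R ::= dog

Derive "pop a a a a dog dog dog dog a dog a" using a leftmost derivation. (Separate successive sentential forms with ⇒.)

S ⇒ L L a   [S ::= L L a]
L L a ⇒ pop L a   [L ::= pop]
pop L a ⇒ pop S a dog a   [L ::= S a dog]
pop S a dog a ⇒ pop a S R a dog a   [S ::= a S R]
pop a S R a dog a ⇒ pop a a S R R a dog a   [S ::= a S R]
pop a a S R R a dog a ⇒ pop a a a S R R R a dog a   [S ::= a S R]
pop a a a S R R R a dog a ⇒ pop a a a a dog R R R a dog a   [S ::= a dog]
pop a a a a dog R R R a dog a ⇒ pop a a a a dog dog R R a dog a   [R ::= dog]
pop a a a a dog dog R R a dog a ⇒ pop a a a a dog dog dog R a dog a   [R ::= dog]
pop a a a a dog dog dog R a dog a ⇒ pop a a a a dog dog dog dog a dog a   [R ::= dog]

S ⇒ L L a ⇒ pop L a ⇒ pop S a dog a ⇒ pop a S R a dog a ⇒ pop a a S R R a dog a ⇒ pop a a a S R R R a dog a ⇒ pop a a a a dog R R R a dog a ⇒ pop a a a a dog dog R R a dog a ⇒ pop a a a a dog dog dog R a dog a ⇒ pop a a a a dog dog dog dog a dog a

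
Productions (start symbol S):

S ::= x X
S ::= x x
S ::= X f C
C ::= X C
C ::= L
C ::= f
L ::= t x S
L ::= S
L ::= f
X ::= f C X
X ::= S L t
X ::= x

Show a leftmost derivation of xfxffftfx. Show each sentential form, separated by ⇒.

S ⇒ xX ⇒ xfCX ⇒ xfXCX ⇒ xfSLtCX ⇒ xfXfCLtCX ⇒ xfxfCLtCX ⇒ xfxffLtCX ⇒ xfxffftCX ⇒ xfxffftfX ⇒ xfxffftfx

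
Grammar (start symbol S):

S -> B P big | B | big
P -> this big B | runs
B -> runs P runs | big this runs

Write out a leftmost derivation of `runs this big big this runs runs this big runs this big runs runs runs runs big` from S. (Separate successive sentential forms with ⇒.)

S ⇒ B P big ⇒ runs P runs P big ⇒ runs this big B runs P big ⇒ runs this big big this runs runs P big ⇒ runs this big big this runs runs this big B big ⇒ runs this big big this runs runs this big runs P runs big ⇒ runs this big big this runs runs this big runs this big B runs big ⇒ runs this big big this runs runs this big runs this big runs P runs runs big ⇒ runs this big big this runs runs this big runs this big runs runs runs runs big

S ⇒ B P big   [S -> B P big]
B P big ⇒ runs P runs P big   [B -> runs P runs]
runs P runs P big ⇒ runs this big B runs P big   [P -> this big B]
runs this big B runs P big ⇒ runs this big big this runs runs P big   [B -> big this runs]
runs this big big this runs runs P big ⇒ runs this big big this runs runs this big B big   [P -> this big B]
runs this big big this runs runs this big B big ⇒ runs this big big this runs runs this big runs P runs big   [B -> runs P runs]
runs this big big this runs runs this big runs P runs big ⇒ runs this big big this runs runs this big runs this big B runs big   [P -> this big B]
runs this big big this runs runs this big runs this big B runs big ⇒ runs this big big this runs runs this big runs this big runs P runs runs big   [B -> runs P runs]
runs this big big this runs runs this big runs this big runs P runs runs big ⇒ runs this big big this runs runs this big runs this big runs runs runs runs big   [P -> runs]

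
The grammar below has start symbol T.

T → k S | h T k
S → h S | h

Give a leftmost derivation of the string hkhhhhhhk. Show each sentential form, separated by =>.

T=>hTk=>hkSk=>hkhSk=>hkhhSk=>hkhhhSk=>hkhhhhSk=>hkhhhhhSk=>hkhhhhhhk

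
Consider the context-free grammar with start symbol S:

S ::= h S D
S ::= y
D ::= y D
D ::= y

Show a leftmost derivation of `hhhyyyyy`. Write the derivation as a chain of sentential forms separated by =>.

S=>hSD=>hhSDD=>hhhSDDD=>hhhyDDD=>hhhyyDD=>hhhyyyDD=>hhhyyyyD=>hhhyyyyy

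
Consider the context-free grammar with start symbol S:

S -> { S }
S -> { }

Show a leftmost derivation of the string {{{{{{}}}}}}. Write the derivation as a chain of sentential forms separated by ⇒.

S⇒{S}⇒{{S}}⇒{{{S}}}⇒{{{{S}}}}⇒{{{{{S}}}}}⇒{{{{{{}}}}}}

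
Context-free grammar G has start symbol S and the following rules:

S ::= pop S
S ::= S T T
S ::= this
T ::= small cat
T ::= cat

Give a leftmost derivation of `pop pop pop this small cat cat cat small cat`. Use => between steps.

S => pop S => pop S T T => pop pop S T T => pop pop pop S T T => pop pop pop S T T T T => pop pop pop this T T T T => pop pop pop this small cat T T T => pop pop pop this small cat cat T T => pop pop pop this small cat cat cat T => pop pop pop this small cat cat cat small cat

S => pop S   [S ::= pop S]
pop S => pop S T T   [S ::= S T T]
pop S T T => pop pop S T T   [S ::= pop S]
pop pop S T T => pop pop pop S T T   [S ::= pop S]
pop pop pop S T T => pop pop pop S T T T T   [S ::= S T T]
pop pop pop S T T T T => pop pop pop this T T T T   [S ::= this]
pop pop pop this T T T T => pop pop pop this small cat T T T   [T ::= small cat]
pop pop pop this small cat T T T => pop pop pop this small cat cat T T   [T ::= cat]
pop pop pop this small cat cat T T => pop pop pop this small cat cat cat T   [T ::= cat]
pop pop pop this small cat cat cat T => pop pop pop this small cat cat cat small cat   [T ::= small cat]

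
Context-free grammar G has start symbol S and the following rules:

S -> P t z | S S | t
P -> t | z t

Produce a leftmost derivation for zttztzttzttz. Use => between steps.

S => SS => PtzS => zttzS => zttzSS => zttztS => zttztSS => zttztPtzS => zttztzttzS => zttztzttzPtz => zttztzttzttz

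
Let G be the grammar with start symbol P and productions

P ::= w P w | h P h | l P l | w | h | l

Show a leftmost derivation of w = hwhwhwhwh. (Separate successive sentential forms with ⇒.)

P ⇒ hPh ⇒ hwPwh ⇒ hwhPhwh ⇒ hwhwPwhwh ⇒ hwhwhwhwh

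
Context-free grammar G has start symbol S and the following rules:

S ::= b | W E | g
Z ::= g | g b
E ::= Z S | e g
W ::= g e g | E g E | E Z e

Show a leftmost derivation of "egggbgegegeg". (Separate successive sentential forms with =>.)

S=>WE=>EgEE=>eggEE=>eggZSE=>egggbSE=>egggbWEE=>egggbgegEE=>egggbgegegE=>egggbgegegeg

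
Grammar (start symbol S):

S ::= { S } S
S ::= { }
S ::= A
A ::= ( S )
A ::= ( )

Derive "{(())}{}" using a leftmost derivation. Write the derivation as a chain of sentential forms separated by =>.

S => {S}S   [S ::= { S } S]
{S}S => {A}S   [S ::= A]
{A}S => {(S)}S   [A ::= ( S )]
{(S)}S => {(A)}S   [S ::= A]
{(A)}S => {(())}S   [A ::= ( )]
{(())}S => {(())}{}   [S ::= { }]

S => {S}S => {A}S => {(S)}S => {(A)}S => {(())}S => {(())}{}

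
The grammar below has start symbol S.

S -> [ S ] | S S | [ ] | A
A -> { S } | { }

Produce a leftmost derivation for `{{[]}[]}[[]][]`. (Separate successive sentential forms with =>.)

S => SS   [S -> S S]
SS => SSS   [S -> S S]
SSS => ASS   [S -> A]
ASS => {S}SS   [A -> { S }]
{S}SS => {SS}SS   [S -> S S]
{SS}SS => {AS}SS   [S -> A]
{AS}SS => {{S}S}SS   [A -> { S }]
{{S}S}SS => {{[]}S}SS   [S -> [ ]]
{{[]}S}SS => {{[]}[]}SS   [S -> [ ]]
{{[]}[]}SS => {{[]}[]}[S]S   [S -> [ S ]]
{{[]}[]}[S]S => {{[]}[]}[[]]S   [S -> [ ]]
{{[]}[]}[[]]S => {{[]}[]}[[]][]   [S -> [ ]]

S=>SS=>SSS=>ASS=>{S}SS=>{SS}SS=>{AS}SS=>{{S}S}SS=>{{[]}S}SS=>{{[]}[]}SS=>{{[]}[]}[S]S=>{{[]}[]}[[]]S=>{{[]}[]}[[]][]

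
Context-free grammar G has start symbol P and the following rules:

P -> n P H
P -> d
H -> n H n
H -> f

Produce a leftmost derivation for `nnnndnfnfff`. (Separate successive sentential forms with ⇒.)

P ⇒ nPH ⇒ nnPHH ⇒ nnnPHHH ⇒ nnnnPHHHH ⇒ nnnndHHHH ⇒ nnnndnHnHHH ⇒ nnnndnfnHHH ⇒ nnnndnfnfHH ⇒ nnnndnfnffH ⇒ nnnndnfnfff

P ⇒ nPH   [P -> n P H]
nPH ⇒ nnPHH   [P -> n P H]
nnPHH ⇒ nnnPHHH   [P -> n P H]
nnnPHHH ⇒ nnnnPHHHH   [P -> n P H]
nnnnPHHHH ⇒ nnnndHHHH   [P -> d]
nnnndHHHH ⇒ nnnndnHnHHH   [H -> n H n]
nnnndnHnHHH ⇒ nnnndnfnHHH   [H -> f]
nnnndnfnHHH ⇒ nnnndnfnfHH   [H -> f]
nnnndnfnfHH ⇒ nnnndnfnffH   [H -> f]
nnnndnfnffH ⇒ nnnndnfnfff   [H -> f]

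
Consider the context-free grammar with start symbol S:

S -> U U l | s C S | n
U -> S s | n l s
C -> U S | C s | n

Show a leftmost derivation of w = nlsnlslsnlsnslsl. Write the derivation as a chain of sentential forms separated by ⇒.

S ⇒ UUl ⇒ SsUl ⇒ UUlsUl ⇒ nlsUlsUl ⇒ nlsnlslsUl ⇒ nlsnlslsSsl ⇒ nlsnlslsUUlsl ⇒ nlsnlslsnlsUlsl ⇒ nlsnlslsnlsSslsl ⇒ nlsnlslsnlsnslsl

S ⇒ UUl   [S -> U U l]
UUl ⇒ SsUl   [U -> S s]
SsUl ⇒ UUlsUl   [S -> U U l]
UUlsUl ⇒ nlsUlsUl   [U -> n l s]
nlsUlsUl ⇒ nlsnlslsUl   [U -> n l s]
nlsnlslsUl ⇒ nlsnlslsSsl   [U -> S s]
nlsnlslsSsl ⇒ nlsnlslsUUlsl   [S -> U U l]
nlsnlslsUUlsl ⇒ nlsnlslsnlsUlsl   [U -> n l s]
nlsnlslsnlsUlsl ⇒ nlsnlslsnlsSslsl   [U -> S s]
nlsnlslsnlsSslsl ⇒ nlsnlslsnlsnslsl   [S -> n]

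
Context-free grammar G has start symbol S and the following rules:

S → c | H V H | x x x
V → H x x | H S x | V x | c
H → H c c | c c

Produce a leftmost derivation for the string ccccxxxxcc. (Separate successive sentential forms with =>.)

S => HVH   [S → H V H]
HVH => ccVH   [H → c c]
ccVH => ccHSxH   [V → H S x]
ccHSxH => ccccSxH   [H → c c]
ccccSxH => ccccxxxxH   [S → x x x]
ccccxxxxH => ccccxxxxcc   [H → c c]

S => HVH => ccVH => ccHSxH => ccccSxH => ccccxxxxH => ccccxxxxcc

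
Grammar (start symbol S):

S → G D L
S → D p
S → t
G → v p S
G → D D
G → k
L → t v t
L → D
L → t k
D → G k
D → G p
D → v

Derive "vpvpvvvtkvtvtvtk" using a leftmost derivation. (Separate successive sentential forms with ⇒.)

S ⇒ GDL   [S → G D L]
GDL ⇒ vpSDL   [G → v p S]
vpSDL ⇒ vpGDLDL   [S → G D L]
vpGDLDL ⇒ vpvpSDLDL   [G → v p S]
vpvpSDLDL ⇒ vpvpGDLDLDL   [S → G D L]
vpvpGDLDLDL ⇒ vpvpDDDLDLDL   [G → D D]
vpvpDDDLDLDL ⇒ vpvpvDDLDLDL   [D → v]
vpvpvDDLDLDL ⇒ vpvpvvDLDLDL   [D → v]
vpvpvvDLDLDL ⇒ vpvpvvvLDLDL   [D → v]
vpvpvvvLDLDL ⇒ vpvpvvvtkDLDL   [L → t k]
vpvpvvvtkDLDL ⇒ vpvpvvvtkvLDL   [D → v]
vpvpvvvtkvLDL ⇒ vpvpvvvtkvtvtDL   [L → t v t]
vpvpvvvtkvtvtDL ⇒ vpvpvvvtkvtvtvL   [D → v]
vpvpvvvtkvtvtvL ⇒ vpvpvvvtkvtvtvtk   [L → t k]

S ⇒ GDL ⇒ vpSDL ⇒ vpGDLDL ⇒ vpvpSDLDL ⇒ vpvpGDLDLDL ⇒ vpvpDDDLDLDL ⇒ vpvpvDDLDLDL ⇒ vpvpvvDLDLDL ⇒ vpvpvvvLDLDL ⇒ vpvpvvvtkDLDL ⇒ vpvpvvvtkvLDL ⇒ vpvpvvvtkvtvtDL ⇒ vpvpvvvtkvtvtvL ⇒ vpvpvvvtkvtvtvtk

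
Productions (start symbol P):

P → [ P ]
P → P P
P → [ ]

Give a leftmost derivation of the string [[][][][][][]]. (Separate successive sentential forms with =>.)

P => [P]   [P → [ P ]]
[P] => [PP]   [P → P P]
[PP] => [PPP]   [P → P P]
[PPP] => [[]PP]   [P → [ ]]
[[]PP] => [[]PPP]   [P → P P]
[[]PPP] => [[]PPPP]   [P → P P]
[[]PPPP] => [[]PPPPP]   [P → P P]
[[]PPPPP] => [[][]PPPP]   [P → [ ]]
[[][]PPPP] => [[][][]PPP]   [P → [ ]]
[[][][]PPP] => [[][][][]PP]   [P → [ ]]
[[][][][]PP] => [[][][][][]P]   [P → [ ]]
[[][][][][]P] => [[][][][][][]]   [P → [ ]]

P => [P] => [PP] => [PPP] => [[]PP] => [[]PPP] => [[]PPPP] => [[]PPPPP] => [[][]PPPP] => [[][][]PPP] => [[][][][]PP] => [[][][][][]P] => [[][][][][][]]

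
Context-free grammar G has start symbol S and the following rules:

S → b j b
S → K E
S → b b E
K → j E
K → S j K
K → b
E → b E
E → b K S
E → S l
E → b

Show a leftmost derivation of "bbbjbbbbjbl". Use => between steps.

S=>bbE=>bbbE=>bbbSl=>bbbKEl=>bbbjEEl=>bbbjbEl=>bbbjbbKSl=>bbbjbbbSl=>bbbjbbbbjbl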